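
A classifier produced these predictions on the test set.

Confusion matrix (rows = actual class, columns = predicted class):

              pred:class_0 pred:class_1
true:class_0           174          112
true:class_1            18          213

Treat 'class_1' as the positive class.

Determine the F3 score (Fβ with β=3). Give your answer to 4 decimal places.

0.8860

Fβ = (1+β²)·TP / ((1+β²)·TP + β²·FN + FP), with β²=9
= 10·213 / (10·213 + 9·18 + 112) = 0.8860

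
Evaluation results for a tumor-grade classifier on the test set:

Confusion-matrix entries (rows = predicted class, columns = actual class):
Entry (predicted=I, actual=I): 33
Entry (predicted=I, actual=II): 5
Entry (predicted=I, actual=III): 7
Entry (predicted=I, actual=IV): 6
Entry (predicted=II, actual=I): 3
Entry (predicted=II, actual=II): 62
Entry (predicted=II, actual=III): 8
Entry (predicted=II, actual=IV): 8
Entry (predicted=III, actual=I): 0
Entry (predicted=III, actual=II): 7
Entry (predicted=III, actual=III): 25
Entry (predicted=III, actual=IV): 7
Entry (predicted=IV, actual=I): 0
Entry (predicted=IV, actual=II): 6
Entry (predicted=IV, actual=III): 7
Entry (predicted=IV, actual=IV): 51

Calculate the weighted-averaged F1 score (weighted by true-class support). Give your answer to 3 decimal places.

0.724

Per-class F1 score (2·TP/(2·TP+FP+FN)):
  I: TP=33, FP=5+7+6=18, FN=3+0+0=3 → 66/87 = 0.7586
  II: TP=62, FP=3+8+8=19, FN=5+7+6=18 → 124/161 = 0.7702
  III: TP=25, FP=0+7+7=14, FN=7+8+7=22 → 50/86 = 0.5814
  IV: TP=51, FP=0+6+7=13, FN=6+8+7=21 → 102/136 = 0.7500
Weighted-F1 score = Σ (supportᵢ/N)·F1 scoreᵢ with N=235: (36/235)·0.7586 + (80/235)·0.7702 + (47/235)·0.5814 + (72/235)·0.7500 = 0.724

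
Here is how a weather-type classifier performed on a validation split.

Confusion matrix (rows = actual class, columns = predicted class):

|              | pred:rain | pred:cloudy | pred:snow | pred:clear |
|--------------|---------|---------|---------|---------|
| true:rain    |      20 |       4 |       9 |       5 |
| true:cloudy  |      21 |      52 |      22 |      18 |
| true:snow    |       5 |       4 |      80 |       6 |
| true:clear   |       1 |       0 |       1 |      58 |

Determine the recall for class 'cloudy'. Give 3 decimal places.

Take TP from the diagonal, FP from the rest of the 'cloudy' prediction marginal, FN from the rest of the 'cloudy' actual marginal.
recall = TP/(TP+FN).
cloudy: TP=52, FN=21+22+18=61 → 52/113 = 0.4602

0.460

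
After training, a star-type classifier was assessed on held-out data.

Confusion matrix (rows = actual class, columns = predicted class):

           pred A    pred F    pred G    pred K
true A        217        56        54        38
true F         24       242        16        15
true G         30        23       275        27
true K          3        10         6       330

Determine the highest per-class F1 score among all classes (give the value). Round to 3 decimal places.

0.870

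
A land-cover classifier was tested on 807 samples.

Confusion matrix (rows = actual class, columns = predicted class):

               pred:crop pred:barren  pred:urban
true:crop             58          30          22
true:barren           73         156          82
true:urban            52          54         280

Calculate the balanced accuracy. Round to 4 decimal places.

0.5848

Balanced accuracy = mean of per-class recall.
  crop: recall = 58/110 = 0.52727
  barren: recall = 156/311 = 0.50161
  urban: recall = 280/386 = 0.72539
Mean = (0.52727 + 0.50161 + 0.72539) / 3 = 0.5848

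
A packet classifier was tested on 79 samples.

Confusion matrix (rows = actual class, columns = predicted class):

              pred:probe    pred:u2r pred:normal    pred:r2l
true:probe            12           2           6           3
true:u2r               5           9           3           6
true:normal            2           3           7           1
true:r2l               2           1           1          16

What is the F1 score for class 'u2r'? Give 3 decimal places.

One-vs-rest for 'u2r': TP = diagonal; FP = other classes predicted 'u2r'; FN = 'u2r' predicted as other.
F1 score = 2·TP/(2·TP+FP+FN).
u2r: TP=9, FP=2+3+1=6, FN=5+3+6=14 → 18/38 = 0.4737

0.474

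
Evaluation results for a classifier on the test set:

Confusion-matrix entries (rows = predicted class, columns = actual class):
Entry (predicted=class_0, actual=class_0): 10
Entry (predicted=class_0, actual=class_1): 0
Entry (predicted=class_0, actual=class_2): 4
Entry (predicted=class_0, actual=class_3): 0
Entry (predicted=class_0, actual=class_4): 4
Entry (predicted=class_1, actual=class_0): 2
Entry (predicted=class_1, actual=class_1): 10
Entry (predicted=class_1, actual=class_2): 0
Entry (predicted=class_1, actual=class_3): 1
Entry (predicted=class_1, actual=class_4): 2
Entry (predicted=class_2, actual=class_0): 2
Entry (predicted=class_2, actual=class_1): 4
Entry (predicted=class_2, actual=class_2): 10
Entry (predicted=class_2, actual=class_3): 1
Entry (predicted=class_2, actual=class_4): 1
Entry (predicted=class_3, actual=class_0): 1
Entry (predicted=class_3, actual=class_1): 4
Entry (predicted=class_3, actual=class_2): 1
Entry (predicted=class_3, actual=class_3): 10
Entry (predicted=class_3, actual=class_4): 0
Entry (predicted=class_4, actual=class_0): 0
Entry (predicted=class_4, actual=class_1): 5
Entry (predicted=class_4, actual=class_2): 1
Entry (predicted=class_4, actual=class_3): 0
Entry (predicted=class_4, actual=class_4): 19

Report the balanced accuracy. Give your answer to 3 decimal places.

0.658

Balanced accuracy = mean of per-class recall.
  class_0: recall = 10/15 = 0.6667
  class_1: recall = 10/23 = 0.4348
  class_2: recall = 10/16 = 0.6250
  class_3: recall = 10/12 = 0.8333
  class_4: recall = 19/26 = 0.7308
Mean = (0.6667 + 0.4348 + 0.6250 + 0.8333 + 0.7308) / 5 = 0.658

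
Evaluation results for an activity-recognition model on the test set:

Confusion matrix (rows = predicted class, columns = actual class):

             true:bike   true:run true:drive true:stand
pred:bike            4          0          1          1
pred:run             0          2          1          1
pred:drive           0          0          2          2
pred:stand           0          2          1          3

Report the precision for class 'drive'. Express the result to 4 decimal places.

precision = TP/(TP+FP).
drive: TP=2, FP=0+0+2=2 → 2/4 = 0.50000

0.5000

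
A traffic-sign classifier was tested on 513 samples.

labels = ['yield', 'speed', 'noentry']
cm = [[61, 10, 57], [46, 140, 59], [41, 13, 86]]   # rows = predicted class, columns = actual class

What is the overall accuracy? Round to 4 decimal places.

Accuracy = trace / total = (61+140+86=287) / 513 = 287/513 = 0.5595

0.5595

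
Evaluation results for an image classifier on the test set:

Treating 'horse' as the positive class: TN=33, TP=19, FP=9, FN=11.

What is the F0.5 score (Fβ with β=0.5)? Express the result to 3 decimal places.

0.669

Fβ = (1+β²)·TP / ((1+β²)·TP + β²·FN + FP), with β²=1/4
= 1.25·19 / (1.25·19 + 0.25·11 + 9) = 0.669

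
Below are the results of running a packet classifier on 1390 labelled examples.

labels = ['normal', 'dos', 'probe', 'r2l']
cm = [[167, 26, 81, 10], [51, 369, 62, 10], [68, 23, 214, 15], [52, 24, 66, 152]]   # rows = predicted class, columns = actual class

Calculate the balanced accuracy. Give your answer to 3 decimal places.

0.662

Balanced accuracy = mean of per-class recall.
  normal: recall = 167/338 = 0.4941
  dos: recall = 369/442 = 0.8348
  probe: recall = 214/423 = 0.5059
  r2l: recall = 152/187 = 0.8128
Mean = (0.4941 + 0.8348 + 0.5059 + 0.8128) / 4 = 0.662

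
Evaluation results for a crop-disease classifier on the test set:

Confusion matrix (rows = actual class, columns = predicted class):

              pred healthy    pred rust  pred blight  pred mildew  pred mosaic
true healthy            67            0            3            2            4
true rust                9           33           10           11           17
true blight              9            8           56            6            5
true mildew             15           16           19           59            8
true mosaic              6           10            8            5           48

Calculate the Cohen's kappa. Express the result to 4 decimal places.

0.5080

Observed agreement pₒ = trace/N = 263/434 = 0.60599
Expected agreement pₑ = Σ (rowᵢ·colᵢ)/N² = (76·106 + 80·67 + 84·96 + 117·83 + 77·82)/434² = 0.19912
κ = (pₒ − pₑ)/(1 − pₑ) = (0.60599 − 0.19912)/(1 − 0.19912) = 0.5080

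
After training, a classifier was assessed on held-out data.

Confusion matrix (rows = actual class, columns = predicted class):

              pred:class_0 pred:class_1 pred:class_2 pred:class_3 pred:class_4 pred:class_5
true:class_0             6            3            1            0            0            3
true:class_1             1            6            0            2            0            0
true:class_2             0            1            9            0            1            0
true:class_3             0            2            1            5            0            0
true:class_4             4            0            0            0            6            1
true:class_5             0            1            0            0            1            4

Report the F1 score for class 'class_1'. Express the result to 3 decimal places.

0.545

Take TP from the diagonal, FP from the rest of the 'class_1' prediction marginal, FN from the rest of the 'class_1' actual marginal.
F1 score = 2·TP/(2·TP+FP+FN).
class_1: TP=6, FP=3+1+2+0+1=7, FN=1+0+2+0+0=3 → 12/22 = 0.5455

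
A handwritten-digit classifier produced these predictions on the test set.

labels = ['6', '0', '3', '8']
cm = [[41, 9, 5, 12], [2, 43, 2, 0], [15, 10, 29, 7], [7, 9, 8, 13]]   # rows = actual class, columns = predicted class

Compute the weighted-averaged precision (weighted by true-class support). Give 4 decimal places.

Per-class precision (TP/(TP+FP)):
  6: TP=41, FP=2+15+7=24 → 41/65 = 0.63077
  0: TP=43, FP=9+10+9=28 → 43/71 = 0.60563
  3: TP=29, FP=5+2+8=15 → 29/44 = 0.65909
  8: TP=13, FP=12+0+7=19 → 13/32 = 0.40625
Weighted-precision = Σ (supportᵢ/N)·precisionᵢ with N=212: (67/212)·0.63077 + (47/212)·0.60563 + (61/212)·0.65909 + (37/212)·0.40625 = 0.5942

0.5942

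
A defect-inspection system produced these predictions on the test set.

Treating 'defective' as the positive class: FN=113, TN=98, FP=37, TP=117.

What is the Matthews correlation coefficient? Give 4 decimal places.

MCC = (TP·TN − FP·FN) / √((TP+FP)(TP+FN)(TN+FP)(TN+FN))
Numerator = 117·98 − 37·113 = 7285
Denominator = √(154·230·135·211) = √1008938700 = 31763.7954
MCC = 7285 / 31763.7954 = 0.2293

0.2293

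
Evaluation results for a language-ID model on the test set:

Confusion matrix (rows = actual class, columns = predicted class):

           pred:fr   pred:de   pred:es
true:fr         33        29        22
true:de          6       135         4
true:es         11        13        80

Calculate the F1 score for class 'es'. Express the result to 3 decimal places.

0.762

F1 score = 2·TP/(2·TP+FP+FN).
es: TP=80, FP=22+4=26, FN=11+13=24 → 160/210 = 0.7619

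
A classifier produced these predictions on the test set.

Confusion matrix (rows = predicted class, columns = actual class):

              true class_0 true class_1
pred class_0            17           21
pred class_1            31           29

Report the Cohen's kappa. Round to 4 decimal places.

-0.0661

Observed agreement pₒ = trace/N = 46/98 = 0.46939
Expected agreement pₑ = Σ (rowᵢ·colᵢ)/N² = (48·38 + 50·60)/98² = 0.50229
κ = (pₒ − pₑ)/(1 − pₑ) = (0.46939 − 0.50229)/(1 − 0.50229) = -0.0661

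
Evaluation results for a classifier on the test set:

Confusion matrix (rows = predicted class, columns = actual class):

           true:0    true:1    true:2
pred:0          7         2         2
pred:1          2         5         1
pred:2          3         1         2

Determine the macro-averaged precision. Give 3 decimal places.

0.532

Per-class precision (TP/(TP+FP)):
  0: TP=7, FP=2+2=4 → 7/11 = 0.6364
  1: TP=5, FP=2+1=3 → 5/8 = 0.6250
  2: TP=2, FP=3+1=4 → 2/6 = 0.3333
Macro-precision = mean = (0.6364 + 0.6250 + 0.3333) / 3 = 0.532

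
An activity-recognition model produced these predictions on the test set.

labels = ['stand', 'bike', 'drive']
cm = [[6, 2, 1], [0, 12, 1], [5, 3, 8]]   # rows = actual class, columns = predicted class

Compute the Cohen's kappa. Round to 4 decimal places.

Observed agreement pₒ = trace/N = 26/38 = 0.68421
Expected agreement pₑ = Σ (rowᵢ·colᵢ)/N² = (9·11 + 13·17 + 16·10)/38² = 0.33241
κ = (pₒ − pₑ)/(1 − pₑ) = (0.68421 − 0.33241)/(1 − 0.33241) = 0.5270

0.5270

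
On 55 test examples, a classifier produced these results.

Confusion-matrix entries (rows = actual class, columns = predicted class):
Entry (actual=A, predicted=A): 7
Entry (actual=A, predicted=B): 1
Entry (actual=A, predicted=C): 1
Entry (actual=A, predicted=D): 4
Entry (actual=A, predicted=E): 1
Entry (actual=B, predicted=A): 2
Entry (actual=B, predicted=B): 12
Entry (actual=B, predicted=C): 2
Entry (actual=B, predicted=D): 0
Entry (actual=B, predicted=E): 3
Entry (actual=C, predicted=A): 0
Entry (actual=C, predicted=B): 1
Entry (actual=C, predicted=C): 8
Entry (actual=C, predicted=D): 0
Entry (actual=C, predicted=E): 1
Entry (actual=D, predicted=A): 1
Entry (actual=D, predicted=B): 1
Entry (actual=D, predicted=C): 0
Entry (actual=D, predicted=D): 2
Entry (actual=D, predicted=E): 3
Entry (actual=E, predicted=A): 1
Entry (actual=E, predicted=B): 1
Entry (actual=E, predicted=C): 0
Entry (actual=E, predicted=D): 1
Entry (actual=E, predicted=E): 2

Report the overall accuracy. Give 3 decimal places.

0.564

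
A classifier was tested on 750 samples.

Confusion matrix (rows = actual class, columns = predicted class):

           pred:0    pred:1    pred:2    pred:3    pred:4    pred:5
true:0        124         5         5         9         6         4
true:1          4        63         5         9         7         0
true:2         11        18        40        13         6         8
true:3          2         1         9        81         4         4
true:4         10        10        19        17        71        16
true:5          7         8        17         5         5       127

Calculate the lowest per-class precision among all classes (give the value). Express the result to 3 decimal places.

0.421

Per-class precision (TP/(TP+FP)):
  0: TP=124, FP=4+11+2+10+7=34 → 124/158 = 0.7848
  1: TP=63, FP=5+18+1+10+8=42 → 63/105 = 0.6000
  2: TP=40, FP=5+5+9+19+17=55 → 40/95 = 0.4211
  3: TP=81, FP=9+9+13+17+5=53 → 81/134 = 0.6045
  4: TP=71, FP=6+7+6+4+5=28 → 71/99 = 0.7172
  5: TP=127, FP=4+0+8+4+16=32 → 127/159 = 0.7987
Lowest is class '2' with precision = 0.421.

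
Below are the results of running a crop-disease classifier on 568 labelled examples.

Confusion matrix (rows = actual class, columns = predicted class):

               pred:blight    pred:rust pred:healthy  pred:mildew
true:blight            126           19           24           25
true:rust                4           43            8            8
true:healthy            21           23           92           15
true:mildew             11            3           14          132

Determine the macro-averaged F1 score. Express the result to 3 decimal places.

Per-class F1 score (2·TP/(2·TP+FP+FN)):
  blight: TP=126, FP=4+21+11=36, FN=19+24+25=68 → 252/356 = 0.7079
  rust: TP=43, FP=19+23+3=45, FN=4+8+8=20 → 86/151 = 0.5695
  healthy: TP=92, FP=24+8+14=46, FN=21+23+15=59 → 184/289 = 0.6367
  mildew: TP=132, FP=25+8+15=48, FN=11+3+14=28 → 264/340 = 0.7765
Macro-F1 score = mean = (0.7079 + 0.5695 + 0.6367 + 0.7765) / 4 = 0.673

0.673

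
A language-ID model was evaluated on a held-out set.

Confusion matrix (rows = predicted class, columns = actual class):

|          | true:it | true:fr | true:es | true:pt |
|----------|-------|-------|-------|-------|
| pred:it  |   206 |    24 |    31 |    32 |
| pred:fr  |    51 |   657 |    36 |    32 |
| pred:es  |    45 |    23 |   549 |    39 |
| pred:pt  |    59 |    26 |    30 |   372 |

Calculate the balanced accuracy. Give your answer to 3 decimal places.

Balanced accuracy = mean of per-class recall.
  it: recall = 206/361 = 0.5706
  fr: recall = 657/730 = 0.9000
  es: recall = 549/646 = 0.8498
  pt: recall = 372/475 = 0.7832
Mean = (0.5706 + 0.9000 + 0.8498 + 0.7832) / 4 = 0.776

0.776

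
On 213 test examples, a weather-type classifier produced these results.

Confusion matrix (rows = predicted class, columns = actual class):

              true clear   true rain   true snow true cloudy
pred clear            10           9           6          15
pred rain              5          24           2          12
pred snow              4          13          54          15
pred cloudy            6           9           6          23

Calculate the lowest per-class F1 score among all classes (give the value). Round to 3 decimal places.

0.308

Per-class F1 score (2·TP/(2·TP+FP+FN)):
  clear: TP=10, FP=9+6+15=30, FN=5+4+6=15 → 20/65 = 0.3077
  rain: TP=24, FP=5+2+12=19, FN=9+13+9=31 → 48/98 = 0.4898
  snow: TP=54, FP=4+13+15=32, FN=6+2+6=14 → 108/154 = 0.7013
  cloudy: TP=23, FP=6+9+6=21, FN=15+12+15=42 → 46/109 = 0.4220
Lowest is class 'clear' with F1 score = 0.308.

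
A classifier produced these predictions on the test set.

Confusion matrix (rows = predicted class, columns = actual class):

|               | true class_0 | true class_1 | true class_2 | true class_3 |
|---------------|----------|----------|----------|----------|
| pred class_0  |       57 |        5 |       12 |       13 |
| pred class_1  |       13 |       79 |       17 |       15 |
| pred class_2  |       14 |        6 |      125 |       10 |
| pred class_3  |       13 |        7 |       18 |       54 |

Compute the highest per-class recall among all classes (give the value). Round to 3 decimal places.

Per-class recall (TP/(TP+FN)):
  class_0: TP=57, FN=13+14+13=40 → 57/97 = 0.5876
  class_1: TP=79, FN=5+6+7=18 → 79/97 = 0.8144
  class_2: TP=125, FN=12+17+18=47 → 125/172 = 0.7267
  class_3: TP=54, FN=13+15+10=38 → 54/92 = 0.5870
Highest is class 'class_1' with recall = 0.814.

0.814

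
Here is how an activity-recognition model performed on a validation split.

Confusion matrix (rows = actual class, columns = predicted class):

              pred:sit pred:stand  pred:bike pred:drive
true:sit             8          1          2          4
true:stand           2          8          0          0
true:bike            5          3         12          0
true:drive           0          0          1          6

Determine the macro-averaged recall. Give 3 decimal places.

0.698

Per-class recall (TP/(TP+FN)):
  sit: TP=8, FN=1+2+4=7 → 8/15 = 0.5333
  stand: TP=8, FN=2+0+0=2 → 8/10 = 0.8000
  bike: TP=12, FN=5+3+0=8 → 12/20 = 0.6000
  drive: TP=6, FN=0+0+1=1 → 6/7 = 0.8571
Macro-recall = mean = (0.5333 + 0.8000 + 0.6000 + 0.8571) / 4 = 0.698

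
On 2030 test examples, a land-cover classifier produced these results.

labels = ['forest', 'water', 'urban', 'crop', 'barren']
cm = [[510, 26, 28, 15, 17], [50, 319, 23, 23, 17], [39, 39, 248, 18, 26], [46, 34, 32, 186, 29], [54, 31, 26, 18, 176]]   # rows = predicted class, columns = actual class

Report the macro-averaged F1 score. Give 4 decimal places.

0.6891

Per-class F1 score (2·TP/(2·TP+FP+FN)):
  forest: TP=510, FP=26+28+15+17=86, FN=50+39+46+54=189 → 1020/1295 = 0.78764
  water: TP=319, FP=50+23+23+17=113, FN=26+39+34+31=130 → 638/881 = 0.72418
  urban: TP=248, FP=39+39+18+26=122, FN=28+23+32+26=109 → 496/727 = 0.68226
  crop: TP=186, FP=46+34+32+29=141, FN=15+23+18+18=74 → 372/587 = 0.63373
  barren: TP=176, FP=54+31+26+18=129, FN=17+17+26+29=89 → 352/570 = 0.61754
Macro-F1 score = mean = (0.78764 + 0.72418 + 0.68226 + 0.63373 + 0.61754) / 5 = 0.6891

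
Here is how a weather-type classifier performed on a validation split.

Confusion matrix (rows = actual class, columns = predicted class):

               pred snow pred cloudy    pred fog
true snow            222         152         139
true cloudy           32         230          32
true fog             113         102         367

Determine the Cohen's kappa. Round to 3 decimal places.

Observed agreement pₒ = trace/N = 819/1389 = 0.5896
Expected agreement pₑ = Σ (rowᵢ·colᵢ)/N² = (513·367 + 294·484 + 582·538)/1389² = 0.3336
κ = (pₒ − pₑ)/(1 − pₑ) = (0.5896 − 0.3336)/(1 − 0.3336) = 0.384

0.384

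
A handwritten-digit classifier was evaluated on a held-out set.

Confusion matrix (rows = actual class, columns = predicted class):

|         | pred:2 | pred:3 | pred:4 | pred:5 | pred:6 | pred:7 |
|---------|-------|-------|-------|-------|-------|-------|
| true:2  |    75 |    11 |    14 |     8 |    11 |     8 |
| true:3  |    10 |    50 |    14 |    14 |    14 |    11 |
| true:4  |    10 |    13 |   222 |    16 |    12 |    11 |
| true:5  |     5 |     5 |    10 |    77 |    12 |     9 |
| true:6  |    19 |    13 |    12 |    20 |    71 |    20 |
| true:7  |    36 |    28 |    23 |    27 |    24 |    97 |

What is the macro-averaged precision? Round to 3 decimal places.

Per-class precision (TP/(TP+FP)):
  2: TP=75, FP=10+10+5+19+36=80 → 75/155 = 0.4839
  3: TP=50, FP=11+13+5+13+28=70 → 50/120 = 0.4167
  4: TP=222, FP=14+14+10+12+23=73 → 222/295 = 0.7525
  5: TP=77, FP=8+14+16+20+27=85 → 77/162 = 0.4753
  6: TP=71, FP=11+14+12+12+24=73 → 71/144 = 0.4931
  7: TP=97, FP=8+11+11+9+20=59 → 97/156 = 0.6218
Macro-precision = mean = (0.4839 + 0.4167 + 0.7525 + 0.4753 + 0.4931 + 0.6218) / 6 = 0.541

0.541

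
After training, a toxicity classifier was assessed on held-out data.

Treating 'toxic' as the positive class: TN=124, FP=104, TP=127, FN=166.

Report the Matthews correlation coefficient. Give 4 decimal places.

MCC = (TP·TN − FP·FN) / √((TP+FP)(TP+FN)(TN+FP)(TN+FN))
Numerator = 127·124 − 104·166 = -1516
Denominator = √(231·293·228·290) = √4475199960 = 66896.9354
MCC = -1516 / 66896.9354 = -0.0227

-0.0227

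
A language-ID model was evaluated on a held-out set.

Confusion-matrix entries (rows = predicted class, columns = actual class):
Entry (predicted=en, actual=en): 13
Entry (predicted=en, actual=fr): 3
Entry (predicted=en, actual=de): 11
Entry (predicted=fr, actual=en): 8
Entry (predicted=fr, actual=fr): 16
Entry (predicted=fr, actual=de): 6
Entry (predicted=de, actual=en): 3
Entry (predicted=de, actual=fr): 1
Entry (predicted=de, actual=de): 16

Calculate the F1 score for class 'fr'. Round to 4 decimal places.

F1 score = 2·TP/(2·TP+FP+FN).
fr: TP=16, FP=8+6=14, FN=3+1=4 → 32/50 = 0.64000

0.6400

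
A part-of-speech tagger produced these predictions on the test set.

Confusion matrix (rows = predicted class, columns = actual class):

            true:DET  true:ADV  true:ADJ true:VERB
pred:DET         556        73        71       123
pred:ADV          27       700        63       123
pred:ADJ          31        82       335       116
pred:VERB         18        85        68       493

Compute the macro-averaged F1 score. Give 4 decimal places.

0.6944

Per-class F1 score (2·TP/(2·TP+FP+FN)):
  DET: TP=556, FP=73+71+123=267, FN=27+31+18=76 → 1112/1455 = 0.76426
  ADV: TP=700, FP=27+63+123=213, FN=73+82+85=240 → 1400/1853 = 0.75553
  ADJ: TP=335, FP=31+82+116=229, FN=71+63+68=202 → 670/1101 = 0.60854
  VERB: TP=493, FP=18+85+68=171, FN=123+123+116=362 → 986/1519 = 0.64911
Macro-F1 score = mean = (0.76426 + 0.75553 + 0.60854 + 0.64911) / 4 = 0.6944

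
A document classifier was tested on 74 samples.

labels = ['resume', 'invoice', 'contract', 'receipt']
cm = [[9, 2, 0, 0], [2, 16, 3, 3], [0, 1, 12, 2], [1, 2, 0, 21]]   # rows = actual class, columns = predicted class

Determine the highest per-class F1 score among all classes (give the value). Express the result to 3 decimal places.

Per-class F1 score (2·TP/(2·TP+FP+FN)):
  resume: TP=9, FP=2+0+1=3, FN=2+0+0=2 → 18/23 = 0.7826
  invoice: TP=16, FP=2+1+2=5, FN=2+3+3=8 → 32/45 = 0.7111
  contract: TP=12, FP=0+3+0=3, FN=0+1+2=3 → 24/30 = 0.8000
  receipt: TP=21, FP=0+3+2=5, FN=1+2+0=3 → 42/50 = 0.8400
Highest is class 'receipt' with F1 score = 0.840.

0.840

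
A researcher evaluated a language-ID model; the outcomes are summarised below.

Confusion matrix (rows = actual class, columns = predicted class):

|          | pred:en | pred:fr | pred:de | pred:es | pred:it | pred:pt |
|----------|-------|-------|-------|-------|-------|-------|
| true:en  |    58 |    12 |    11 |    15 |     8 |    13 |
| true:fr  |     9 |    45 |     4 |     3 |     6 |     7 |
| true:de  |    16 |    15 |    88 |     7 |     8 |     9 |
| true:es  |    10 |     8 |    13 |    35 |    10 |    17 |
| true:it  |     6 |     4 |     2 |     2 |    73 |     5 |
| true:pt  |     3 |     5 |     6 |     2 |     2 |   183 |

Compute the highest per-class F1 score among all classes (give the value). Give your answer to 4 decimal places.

Per-class F1 score (2·TP/(2·TP+FP+FN)):
  en: TP=58, FP=9+16+10+6+3=44, FN=12+11+15+8+13=59 → 116/219 = 0.52968
  fr: TP=45, FP=12+15+8+4+5=44, FN=9+4+3+6+7=29 → 90/163 = 0.55215
  de: TP=88, FP=11+4+13+2+6=36, FN=16+15+7+8+9=55 → 176/267 = 0.65918
  es: TP=35, FP=15+3+7+2+2=29, FN=10+8+13+10+17=58 → 70/157 = 0.44586
  it: TP=73, FP=8+6+8+10+2=34, FN=6+4+2+2+5=19 → 146/199 = 0.73367
  pt: TP=183, FP=13+7+9+17+5=51, FN=3+5+6+2+2=18 → 366/435 = 0.84138
Highest is class 'pt' with F1 score = 0.8414.

0.8414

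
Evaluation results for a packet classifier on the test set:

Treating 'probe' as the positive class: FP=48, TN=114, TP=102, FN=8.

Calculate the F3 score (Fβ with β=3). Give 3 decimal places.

0.895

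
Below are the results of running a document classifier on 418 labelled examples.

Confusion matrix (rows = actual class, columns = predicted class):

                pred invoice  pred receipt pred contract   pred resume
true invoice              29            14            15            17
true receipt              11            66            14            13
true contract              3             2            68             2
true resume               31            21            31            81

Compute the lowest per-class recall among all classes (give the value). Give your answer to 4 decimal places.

Per-class recall (TP/(TP+FN)):
  invoice: TP=29, FN=14+15+17=46 → 29/75 = 0.38667
  receipt: TP=66, FN=11+14+13=38 → 66/104 = 0.63462
  contract: TP=68, FN=3+2+2=7 → 68/75 = 0.90667
  resume: TP=81, FN=31+21+31=83 → 81/164 = 0.49390
Lowest is class 'invoice' with recall = 0.3867.

0.3867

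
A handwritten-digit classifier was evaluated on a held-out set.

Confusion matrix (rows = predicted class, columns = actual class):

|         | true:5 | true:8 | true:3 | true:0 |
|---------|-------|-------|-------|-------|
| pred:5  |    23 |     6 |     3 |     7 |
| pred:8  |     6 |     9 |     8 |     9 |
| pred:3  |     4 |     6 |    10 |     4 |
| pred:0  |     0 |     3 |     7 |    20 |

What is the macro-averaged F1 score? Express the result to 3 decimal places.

0.479

Per-class F1 score (2·TP/(2·TP+FP+FN)):
  5: TP=23, FP=6+3+7=16, FN=6+4+0=10 → 46/72 = 0.6389
  8: TP=9, FP=6+8+9=23, FN=6+6+3=15 → 18/56 = 0.3214
  3: TP=10, FP=4+6+4=14, FN=3+8+7=18 → 20/52 = 0.3846
  0: TP=20, FP=0+3+7=10, FN=7+9+4=20 → 40/70 = 0.5714
Macro-F1 score = mean = (0.6389 + 0.3214 + 0.3846 + 0.5714) / 4 = 0.479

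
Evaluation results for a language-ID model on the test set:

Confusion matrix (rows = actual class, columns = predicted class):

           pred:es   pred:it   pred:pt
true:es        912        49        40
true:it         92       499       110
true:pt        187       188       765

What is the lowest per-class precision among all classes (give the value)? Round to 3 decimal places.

Per-class precision (TP/(TP+FP)):
  es: TP=912, FP=92+187=279 → 912/1191 = 0.7657
  it: TP=499, FP=49+188=237 → 499/736 = 0.6780
  pt: TP=765, FP=40+110=150 → 765/915 = 0.8361
Lowest is class 'it' with precision = 0.678.

0.678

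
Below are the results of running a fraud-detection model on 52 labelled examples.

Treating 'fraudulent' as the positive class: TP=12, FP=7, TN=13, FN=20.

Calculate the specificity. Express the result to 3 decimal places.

Specificity = TN/(TN+FP) = 13/(13+7) = 0.650

0.650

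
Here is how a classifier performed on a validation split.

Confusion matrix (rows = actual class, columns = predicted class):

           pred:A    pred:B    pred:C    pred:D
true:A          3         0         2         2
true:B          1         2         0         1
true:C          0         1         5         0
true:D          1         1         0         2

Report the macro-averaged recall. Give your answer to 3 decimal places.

Per-class recall (TP/(TP+FN)):
  A: TP=3, FN=0+2+2=4 → 3/7 = 0.4286
  B: TP=2, FN=1+0+1=2 → 2/4 = 0.5000
  C: TP=5, FN=0+1+0=1 → 5/6 = 0.8333
  D: TP=2, FN=1+1+0=2 → 2/4 = 0.5000
Macro-recall = mean = (0.4286 + 0.5000 + 0.8333 + 0.5000) / 4 = 0.565

0.565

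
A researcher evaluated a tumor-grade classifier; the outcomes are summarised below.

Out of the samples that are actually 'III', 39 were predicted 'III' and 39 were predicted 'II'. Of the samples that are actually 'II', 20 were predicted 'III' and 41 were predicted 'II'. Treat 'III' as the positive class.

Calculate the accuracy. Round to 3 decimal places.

0.576

Accuracy = (TP+TN)/N = (39+41)/139 = 0.576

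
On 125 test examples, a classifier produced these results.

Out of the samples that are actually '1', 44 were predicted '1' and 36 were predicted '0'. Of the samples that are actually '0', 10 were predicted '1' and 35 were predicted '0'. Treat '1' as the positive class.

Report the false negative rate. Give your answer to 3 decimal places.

0.450

FNR = FN/(FN+TP) = 36/(36+44) = 0.450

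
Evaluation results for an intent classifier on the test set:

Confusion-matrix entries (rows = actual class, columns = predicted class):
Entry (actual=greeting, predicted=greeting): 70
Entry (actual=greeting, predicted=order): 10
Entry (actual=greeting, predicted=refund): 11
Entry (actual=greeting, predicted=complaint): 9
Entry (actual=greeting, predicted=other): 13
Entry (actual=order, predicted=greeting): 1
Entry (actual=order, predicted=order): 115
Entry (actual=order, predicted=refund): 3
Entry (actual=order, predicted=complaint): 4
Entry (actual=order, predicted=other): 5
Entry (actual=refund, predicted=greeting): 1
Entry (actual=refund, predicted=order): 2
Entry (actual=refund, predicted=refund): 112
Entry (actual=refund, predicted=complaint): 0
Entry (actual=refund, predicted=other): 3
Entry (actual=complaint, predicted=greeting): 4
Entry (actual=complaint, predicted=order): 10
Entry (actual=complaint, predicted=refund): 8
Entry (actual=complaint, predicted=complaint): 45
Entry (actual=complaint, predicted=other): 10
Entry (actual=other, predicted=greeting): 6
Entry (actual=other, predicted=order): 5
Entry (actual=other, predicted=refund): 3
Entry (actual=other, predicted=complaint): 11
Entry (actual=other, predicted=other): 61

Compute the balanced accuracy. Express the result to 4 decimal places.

0.7522

Balanced accuracy = mean of per-class recall.
  greeting: recall = 70/113 = 0.61947
  order: recall = 115/128 = 0.89844
  refund: recall = 112/118 = 0.94915
  complaint: recall = 45/77 = 0.58442
  other: recall = 61/86 = 0.70930
Mean = (0.61947 + 0.89844 + 0.94915 + 0.58442 + 0.70930) / 5 = 0.7522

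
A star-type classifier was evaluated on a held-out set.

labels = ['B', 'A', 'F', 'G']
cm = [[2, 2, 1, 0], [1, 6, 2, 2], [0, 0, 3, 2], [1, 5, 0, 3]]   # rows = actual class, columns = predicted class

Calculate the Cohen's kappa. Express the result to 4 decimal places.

0.2547

Observed agreement pₒ = trace/N = 14/30 = 0.46667
Expected agreement pₑ = Σ (rowᵢ·colᵢ)/N² = (5·4 + 11·13 + 5·6 + 9·7)/30² = 0.28444
κ = (pₒ − pₑ)/(1 − pₑ) = (0.46667 − 0.28444)/(1 − 0.28444) = 0.2547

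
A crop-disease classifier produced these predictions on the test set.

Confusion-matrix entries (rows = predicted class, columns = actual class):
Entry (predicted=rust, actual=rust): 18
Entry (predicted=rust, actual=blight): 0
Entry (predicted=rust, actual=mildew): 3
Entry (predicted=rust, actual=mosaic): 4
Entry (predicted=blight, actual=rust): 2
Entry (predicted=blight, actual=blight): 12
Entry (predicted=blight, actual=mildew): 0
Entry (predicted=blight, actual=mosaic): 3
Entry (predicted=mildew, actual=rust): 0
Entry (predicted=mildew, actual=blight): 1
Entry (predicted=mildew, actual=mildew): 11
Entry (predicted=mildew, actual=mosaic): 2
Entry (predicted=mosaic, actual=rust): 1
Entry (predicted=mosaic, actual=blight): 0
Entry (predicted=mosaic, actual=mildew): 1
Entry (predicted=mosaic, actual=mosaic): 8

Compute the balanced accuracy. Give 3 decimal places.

Balanced accuracy = mean of per-class recall.
  rust: recall = 18/21 = 0.8571
  blight: recall = 12/13 = 0.9231
  mildew: recall = 11/15 = 0.7333
  mosaic: recall = 8/17 = 0.4706
Mean = (0.8571 + 0.9231 + 0.7333 + 0.4706) / 4 = 0.746

0.746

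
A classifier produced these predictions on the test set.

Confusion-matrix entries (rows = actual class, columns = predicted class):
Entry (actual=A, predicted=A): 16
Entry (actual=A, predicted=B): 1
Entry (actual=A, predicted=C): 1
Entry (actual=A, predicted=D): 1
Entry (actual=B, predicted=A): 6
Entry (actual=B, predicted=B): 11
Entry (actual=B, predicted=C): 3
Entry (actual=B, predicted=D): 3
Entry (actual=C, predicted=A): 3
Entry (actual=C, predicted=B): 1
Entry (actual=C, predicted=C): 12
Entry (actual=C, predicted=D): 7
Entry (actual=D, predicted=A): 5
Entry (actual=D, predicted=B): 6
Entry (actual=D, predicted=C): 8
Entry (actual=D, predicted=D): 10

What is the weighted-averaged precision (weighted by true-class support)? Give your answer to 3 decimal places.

Per-class precision (TP/(TP+FP)):
  A: TP=16, FP=6+3+5=14 → 16/30 = 0.5333
  B: TP=11, FP=1+1+6=8 → 11/19 = 0.5789
  C: TP=12, FP=1+3+8=12 → 12/24 = 0.5000
  D: TP=10, FP=1+3+7=11 → 10/21 = 0.4762
Weighted-precision = Σ (supportᵢ/N)·precisionᵢ with N=94: (19/94)·0.5333 + (23/94)·0.5789 + (23/94)·0.5000 + (29/94)·0.4762 = 0.519

0.519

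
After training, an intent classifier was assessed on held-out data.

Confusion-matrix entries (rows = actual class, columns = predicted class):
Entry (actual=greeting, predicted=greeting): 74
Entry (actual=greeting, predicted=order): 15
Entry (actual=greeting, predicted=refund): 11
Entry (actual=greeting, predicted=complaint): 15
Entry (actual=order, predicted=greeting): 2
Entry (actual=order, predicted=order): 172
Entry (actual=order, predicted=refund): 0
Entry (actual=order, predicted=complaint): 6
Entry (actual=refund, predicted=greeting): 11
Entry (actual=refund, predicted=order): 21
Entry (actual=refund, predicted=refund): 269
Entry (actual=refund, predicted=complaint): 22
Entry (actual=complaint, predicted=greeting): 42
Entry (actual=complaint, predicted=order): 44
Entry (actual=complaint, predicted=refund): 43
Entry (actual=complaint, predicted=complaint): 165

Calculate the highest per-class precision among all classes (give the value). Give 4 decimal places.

0.8328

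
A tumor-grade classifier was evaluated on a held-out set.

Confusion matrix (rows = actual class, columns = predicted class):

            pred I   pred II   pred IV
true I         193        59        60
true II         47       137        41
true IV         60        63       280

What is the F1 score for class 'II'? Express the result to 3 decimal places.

0.566

Take TP from the diagonal, FP from the rest of the 'II' prediction marginal, FN from the rest of the 'II' actual marginal.
F1 score = 2·TP/(2·TP+FP+FN).
II: TP=137, FP=59+63=122, FN=47+41=88 → 274/484 = 0.5661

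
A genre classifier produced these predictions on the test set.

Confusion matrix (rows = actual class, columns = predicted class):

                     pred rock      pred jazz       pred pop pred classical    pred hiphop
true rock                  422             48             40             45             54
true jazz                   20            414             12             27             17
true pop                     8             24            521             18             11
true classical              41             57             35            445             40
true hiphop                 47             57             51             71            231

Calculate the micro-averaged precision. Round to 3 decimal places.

Micro-averaging pools counts across classes: ΣTP=2033, ΣFP=723, ΣFN=723.
Micro-precision = TP/(TP+FP) on pooled counts = 0.738 (equals overall accuracy in single-label multiclass).

0.738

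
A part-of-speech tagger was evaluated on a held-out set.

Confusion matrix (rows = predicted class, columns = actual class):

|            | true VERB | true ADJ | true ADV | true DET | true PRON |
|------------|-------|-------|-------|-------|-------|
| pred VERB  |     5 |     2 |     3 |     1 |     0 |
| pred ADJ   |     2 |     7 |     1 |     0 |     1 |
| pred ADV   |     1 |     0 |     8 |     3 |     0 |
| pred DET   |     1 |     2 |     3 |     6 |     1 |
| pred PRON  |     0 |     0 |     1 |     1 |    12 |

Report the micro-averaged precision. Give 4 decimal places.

0.6230

Micro-averaging pools counts across classes: ΣTP=38, ΣFP=23, ΣFN=23.
Micro-precision = TP/(TP+FP) on pooled counts = 0.6230 (equals overall accuracy in single-label multiclass).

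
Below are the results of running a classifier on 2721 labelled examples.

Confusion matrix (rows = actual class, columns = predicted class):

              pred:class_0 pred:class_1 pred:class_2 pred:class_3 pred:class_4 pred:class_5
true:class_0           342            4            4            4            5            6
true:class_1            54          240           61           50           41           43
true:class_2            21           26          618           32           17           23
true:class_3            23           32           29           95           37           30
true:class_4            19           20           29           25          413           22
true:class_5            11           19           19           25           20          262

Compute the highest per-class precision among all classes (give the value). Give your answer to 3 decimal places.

Per-class precision (TP/(TP+FP)):
  class_0: TP=342, FP=54+21+23+19+11=128 → 342/470 = 0.7277
  class_1: TP=240, FP=4+26+32+20+19=101 → 240/341 = 0.7038
  class_2: TP=618, FP=4+61+29+29+19=142 → 618/760 = 0.8132
  class_3: TP=95, FP=4+50+32+25+25=136 → 95/231 = 0.4113
  class_4: TP=413, FP=5+41+17+37+20=120 → 413/533 = 0.7749
  class_5: TP=262, FP=6+43+23+30+22=124 → 262/386 = 0.6788
Highest is class 'class_2' with precision = 0.813.

0.813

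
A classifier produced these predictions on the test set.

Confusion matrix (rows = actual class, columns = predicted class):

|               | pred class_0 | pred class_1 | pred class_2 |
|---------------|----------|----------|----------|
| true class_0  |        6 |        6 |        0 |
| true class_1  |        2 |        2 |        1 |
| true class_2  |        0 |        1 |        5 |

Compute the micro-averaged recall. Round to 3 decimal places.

0.565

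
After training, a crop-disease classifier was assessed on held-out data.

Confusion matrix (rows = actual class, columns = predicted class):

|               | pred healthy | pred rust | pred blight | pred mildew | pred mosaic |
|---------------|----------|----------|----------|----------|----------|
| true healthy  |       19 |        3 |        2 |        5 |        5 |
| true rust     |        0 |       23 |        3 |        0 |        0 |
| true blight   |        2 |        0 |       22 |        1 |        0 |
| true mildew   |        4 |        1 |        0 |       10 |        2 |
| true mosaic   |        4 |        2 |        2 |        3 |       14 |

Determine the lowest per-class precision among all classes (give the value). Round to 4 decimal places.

0.5263

Per-class precision (TP/(TP+FP)):
  healthy: TP=19, FP=0+2+4+4=10 → 19/29 = 0.65517
  rust: TP=23, FP=3+0+1+2=6 → 23/29 = 0.79310
  blight: TP=22, FP=2+3+0+2=7 → 22/29 = 0.75862
  mildew: TP=10, FP=5+0+1+3=9 → 10/19 = 0.52632
  mosaic: TP=14, FP=5+0+0+2=7 → 14/21 = 0.66667
Lowest is class 'mildew' with precision = 0.5263.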